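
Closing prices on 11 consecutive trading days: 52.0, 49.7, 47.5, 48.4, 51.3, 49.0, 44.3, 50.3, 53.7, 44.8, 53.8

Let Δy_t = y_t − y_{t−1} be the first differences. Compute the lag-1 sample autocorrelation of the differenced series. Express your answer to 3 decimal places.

First differences Δy: -2.3, -2.2, 0.9, 2.9, -2.3, -4.7, 6.0, 3.4, -8.9, 9.0
Mean of differences = 0.1800
Numerator Σ(Δy_t−Δȳ)(Δy_{t+1}−Δȳ) = -107.4804
Denominator Σ(Δy_t−Δȳ)² = 254.1760
r_1(Δy) = -107.4804 / 254.1760 = -0.423

-0.423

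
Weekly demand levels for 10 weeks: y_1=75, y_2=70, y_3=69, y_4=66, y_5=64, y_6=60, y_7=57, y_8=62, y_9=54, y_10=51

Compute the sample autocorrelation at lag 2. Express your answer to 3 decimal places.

Mean ȳ = (75 + 70 + 69 + 66 + 64 + 60 + 57 + 62 + 54 + 51)/10 = 62.8000
Numerator Σ_{t=1}^{8}(y_t−ȳ)(y_{t+2}−ȳ) = 152.9200
Denominator Σ(y_t−ȳ)² = 509.6000
r_2 = 152.9200 / 509.6000 = 0.300

0.300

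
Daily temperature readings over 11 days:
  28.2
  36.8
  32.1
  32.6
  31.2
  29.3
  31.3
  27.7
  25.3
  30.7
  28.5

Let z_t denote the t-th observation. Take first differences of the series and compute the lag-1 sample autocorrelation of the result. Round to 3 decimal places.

First differences Δz: 8.6, -4.7, 0.5, -1.4, -1.9, 2.0, -3.6, -2.4, 5.4, -2.2
Mean of differences = 0.0300
Numerator Σ(Δz_t−Δz̄)(Δz_{t+1}−Δz̄) = -67.8279
Denominator Σ(Δz_t−Δz̄)² = 158.5810
r_1(Δz) = -67.8279 / 158.5810 = -0.428

-0.428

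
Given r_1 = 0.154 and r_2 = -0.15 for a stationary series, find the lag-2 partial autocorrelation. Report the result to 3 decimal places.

φ_{22} = (r_2 − r_1²) / (1 − r_1²)
r_1² = (0.154)² = 0.023716
Numerator = -0.15 − 0.0237 = -0.1737; denominator = 1 − 0.0237 = 0.9763
φ_{22} = -0.1737 / 0.9763 = -0.178

-0.178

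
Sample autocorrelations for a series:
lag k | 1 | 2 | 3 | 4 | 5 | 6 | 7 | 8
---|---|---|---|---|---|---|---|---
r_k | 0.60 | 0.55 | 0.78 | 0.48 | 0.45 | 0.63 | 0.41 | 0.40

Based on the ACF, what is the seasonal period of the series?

The largest autocorrelation is r_3 = 0.78, with a weaker echo at lag 6 (0.63); the remaining lags stay at or below 0.60. The elevated value at lag 1 (0.60), dropping to 0.55 at lag 2, reflects decaying short-term dependence rather than seasonality.
The dominant spike at lag 3 indicates a seasonal period of 3.

3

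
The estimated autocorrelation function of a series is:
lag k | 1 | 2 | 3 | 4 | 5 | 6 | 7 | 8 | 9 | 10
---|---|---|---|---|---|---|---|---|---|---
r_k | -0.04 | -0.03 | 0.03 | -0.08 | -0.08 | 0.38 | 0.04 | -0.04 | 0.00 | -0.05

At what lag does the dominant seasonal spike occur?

6

The largest autocorrelation is r_6 = 0.38; the remaining lags stay at or below 0.04.
The dominant spike at lag 6 indicates a seasonal period of 6.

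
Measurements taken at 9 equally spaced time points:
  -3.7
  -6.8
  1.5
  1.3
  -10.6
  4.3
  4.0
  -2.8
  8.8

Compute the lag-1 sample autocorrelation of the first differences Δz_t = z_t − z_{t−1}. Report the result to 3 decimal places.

First differences Δz: -3.1, 8.3, -0.2, -11.9, 14.9, -0.3, -6.8, 11.6
Mean of differences = 1.5625
Numerator Σ(Δz_t−Δz̄)(Δz_{t+1}−Δz̄) = -292.3214
Denominator Σ(Δz_t−Δz̄)² = 603.5188
r_1(Δz) = -292.3214 / 603.5188 = -0.484

-0.484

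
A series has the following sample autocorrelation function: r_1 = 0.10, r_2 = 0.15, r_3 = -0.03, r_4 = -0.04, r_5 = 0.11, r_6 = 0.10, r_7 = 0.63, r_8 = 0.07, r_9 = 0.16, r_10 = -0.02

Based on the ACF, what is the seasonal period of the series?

7

The largest autocorrelation is r_7 = 0.63; the remaining lags stay at or below 0.16.
The dominant spike at lag 7 indicates a seasonal period of 7.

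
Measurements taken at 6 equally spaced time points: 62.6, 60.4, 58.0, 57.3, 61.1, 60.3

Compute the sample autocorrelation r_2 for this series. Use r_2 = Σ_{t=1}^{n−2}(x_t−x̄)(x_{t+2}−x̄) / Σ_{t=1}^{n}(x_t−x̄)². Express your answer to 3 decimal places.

-0.489

Mean x̄ = (62.6 + 60.4 + 58.0 + 57.3 + 61.1 + 60.3)/6 = 59.9500
Numerator Σ_{t=1}^{4}(x_t−x̄)(x_{t+2}−x̄) = -9.5300
Denominator Σ(x_t−x̄)² = 19.4950
r_2 = -9.5300 / 19.4950 = -0.489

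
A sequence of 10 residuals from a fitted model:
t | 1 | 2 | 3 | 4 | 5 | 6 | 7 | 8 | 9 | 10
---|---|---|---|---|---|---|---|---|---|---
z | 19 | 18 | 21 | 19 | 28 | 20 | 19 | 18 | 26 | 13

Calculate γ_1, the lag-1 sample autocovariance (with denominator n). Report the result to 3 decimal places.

-6.191

Mean z̄ = (19 + 18 + 21 + 19 + 28 + 20 + 19 + 18 + 26 + 13)/10 = 20.1000
Σ_{t=1}^{9}(z_t−z̄)(z_{t+1}−z̄) = -61.9100
γ_1 = -61.9100 / 10 = -6.191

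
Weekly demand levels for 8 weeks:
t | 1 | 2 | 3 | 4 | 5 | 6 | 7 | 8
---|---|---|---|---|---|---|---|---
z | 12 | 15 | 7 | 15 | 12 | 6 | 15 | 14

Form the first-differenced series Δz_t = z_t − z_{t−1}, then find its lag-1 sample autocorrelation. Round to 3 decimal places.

First differences Δz: 3, -8, 8, -3, -6, 9, -1
Mean of differences = 0.2857
Numerator Σ(Δz_t−Δz̄)(Δz_{t+1}−Δz̄) = -157.0816
Denominator Σ(Δz_t−Δz̄)² = 263.4286
r_1(Δz) = -157.0816 / 263.4286 = -0.596

-0.596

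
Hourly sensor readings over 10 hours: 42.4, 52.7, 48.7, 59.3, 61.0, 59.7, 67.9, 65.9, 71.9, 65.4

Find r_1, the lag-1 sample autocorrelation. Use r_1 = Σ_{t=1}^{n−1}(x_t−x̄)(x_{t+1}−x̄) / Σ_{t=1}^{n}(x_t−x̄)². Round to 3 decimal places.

Mean x̄ = (42.4 + 52.7 + 48.7 + 59.3 + 61.0 + 59.7 + 67.9 + 65.9 + 71.9 + 65.4)/10 = 59.4900
Numerator Σ_{t=1}^{9}(x_t−x̄)(x_{t+1}−x̄) = 399.9509
Denominator Σ(x_t−x̄)² = 757.7090
r_1 = 399.9509 / 757.7090 = 0.528

0.528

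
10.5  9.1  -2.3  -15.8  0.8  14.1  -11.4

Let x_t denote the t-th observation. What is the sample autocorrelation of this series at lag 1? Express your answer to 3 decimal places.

Mean x̄ = (10.5 + 9.1 − 2.3 − 15.8 + 0.8 + 14.1 − 11.4)/7 = 0.7143
Σ(x_t−x̄)(x_{t+1}−x̄) = (82.0602) + (-25.2769) + (49.7788) + (-1.4155) + (1.1473) + (-162.1584) = -55.8645
Denominator Σ(x_t−x̄)² = 773.8286
r_1 = -55.8645 / 773.8286 = -0.072

-0.072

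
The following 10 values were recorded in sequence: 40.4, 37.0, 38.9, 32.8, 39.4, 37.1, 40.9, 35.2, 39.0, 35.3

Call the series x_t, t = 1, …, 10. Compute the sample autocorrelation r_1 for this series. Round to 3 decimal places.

-0.570

Mean x̄ = (40.4 + 37.0 + 38.9 + 32.8 + 39.4 + 37.1 + 40.9 + 35.2 + 39.0 + 35.3)/10 = 37.6000
Numerator Σ_{t=1}^{9}(x_t−x̄)(x_{t+1}−x̄) = -34.3900
Denominator Σ(x_t−x̄)² = 60.3200
r_1 = -34.3900 / 60.3200 = -0.570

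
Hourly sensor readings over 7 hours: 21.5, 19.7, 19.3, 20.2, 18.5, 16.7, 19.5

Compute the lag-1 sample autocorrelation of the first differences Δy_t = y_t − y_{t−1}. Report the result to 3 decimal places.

-0.243

First differences Δy: -1.8, -0.4, 0.9, -1.7, -1.8, 2.8
Mean of differences = -0.3333
Numerator Σ(Δy_t−Δȳ)(Δy_{t+1}−Δȳ) = -4.2611
Denominator Σ(Δy_t−Δȳ)² = 17.5133
r_1(Δy) = -4.2611 / 17.5133 = -0.243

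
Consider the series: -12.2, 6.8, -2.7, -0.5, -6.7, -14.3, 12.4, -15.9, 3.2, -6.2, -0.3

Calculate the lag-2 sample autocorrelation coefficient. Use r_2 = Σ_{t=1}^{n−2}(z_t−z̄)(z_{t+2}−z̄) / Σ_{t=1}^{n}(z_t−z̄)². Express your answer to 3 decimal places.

Mean z̄ = (-12.2 + 6.8 − 2.7 − 0.5 − 6.7 − 14.3 + 12.4 − 15.9 + 3.2 − 6.2 − 0.3)/11 = -3.3091
Numerator Σ_{t=1}^{9}(z_t−z̄)(z_{t+2}−z̄) = 233.3971
Denominator Σ(z_t−z̄)² = 786.8891
r_2 = 233.3971 / 786.8891 = 0.297

0.297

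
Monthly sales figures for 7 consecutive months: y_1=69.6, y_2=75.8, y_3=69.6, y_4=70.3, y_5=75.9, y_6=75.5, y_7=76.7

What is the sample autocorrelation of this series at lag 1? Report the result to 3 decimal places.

-0.031

Mean ȳ = (69.6 + 75.8 + 69.6 + 70.3 + 75.9 + 75.5 + 76.7)/7 = 73.3429
Deviations from mean: -3.7429, 2.4571, -3.7429, -3.0429, 2.5571, 2.1571, 3.3571
Σ(y_t−ȳ)(y_{t+1}−ȳ) = (-9.1967) + (-9.1967) + (11.3890) + (-7.7810) + (5.5161) + (7.2418) = -2.0276
Denominator Σ(y_t−ȳ)² = 65.7771
r_1 = -2.0276 / 65.7771 = -0.031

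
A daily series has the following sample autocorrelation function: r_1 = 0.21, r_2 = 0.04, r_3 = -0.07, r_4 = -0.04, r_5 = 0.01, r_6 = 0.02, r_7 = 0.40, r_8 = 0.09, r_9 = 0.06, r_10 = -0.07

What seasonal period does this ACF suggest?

7

The largest autocorrelation is r_7 = 0.40; the remaining lags stay at or below 0.21. The elevated value at lag 1 (0.21), dropping to 0.04 at lag 2, reflects decaying short-term dependence rather than seasonality.
The dominant spike at lag 7 indicates a seasonal period of 7.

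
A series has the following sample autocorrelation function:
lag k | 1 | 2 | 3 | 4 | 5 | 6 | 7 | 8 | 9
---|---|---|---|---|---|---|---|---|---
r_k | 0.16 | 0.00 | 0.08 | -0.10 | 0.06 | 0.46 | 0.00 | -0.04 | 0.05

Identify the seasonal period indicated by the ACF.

The largest autocorrelation is r_6 = 0.46; the remaining lags stay at or below 0.16.
The dominant spike at lag 6 indicates a seasonal period of 6.

6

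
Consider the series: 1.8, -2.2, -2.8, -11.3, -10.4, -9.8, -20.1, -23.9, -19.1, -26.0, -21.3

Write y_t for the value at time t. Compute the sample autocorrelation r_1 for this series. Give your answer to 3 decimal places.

Mean ȳ = (1.8 − 2.2 − 2.8 − 11.3 − 10.4 − 9.8 − 20.1 − 23.9 − 19.1 − 26.0 − 21.3)/11 = -13.1909
Numerator Σ_{t=1}^{10}(y_t−ȳ)(y_{t+1}−ȳ) = 606.7617
Denominator Σ(y_t−ȳ)² = 903.5291
r_1 = 606.7617 / 903.5291 = 0.672

0.672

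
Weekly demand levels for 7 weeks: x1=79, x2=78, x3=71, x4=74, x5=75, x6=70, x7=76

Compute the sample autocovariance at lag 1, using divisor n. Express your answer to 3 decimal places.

Mean x̄ = (79 + 78 + 71 + 74 + 75 + 70 + 76)/7 = 74.7143
Σ_{t=1}^{6}(x_t−x̄)(x_{t+1}−x̄) = -3.0816
γ_1 = -3.0816 / 7 = -0.440

-0.440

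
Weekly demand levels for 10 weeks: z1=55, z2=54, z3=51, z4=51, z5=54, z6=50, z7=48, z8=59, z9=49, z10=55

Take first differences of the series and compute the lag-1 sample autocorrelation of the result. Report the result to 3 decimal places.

First differences Δz: -1, -3, 0, 3, -4, -2, 11, -10, 6
Mean of differences = 0.0000
Numerator Σ(Δz_t−Δz̄)(Δz_{t+1}−Δz̄) = -193.0000
Denominator Σ(Δz_t−Δz̄)² = 296.0000
r_1(Δz) = -193.0000 / 296.0000 = -0.652

-0.652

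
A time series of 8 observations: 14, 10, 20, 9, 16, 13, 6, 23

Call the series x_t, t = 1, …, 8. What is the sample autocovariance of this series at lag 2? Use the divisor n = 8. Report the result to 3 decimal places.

Mean x̄ = (14 + 10 + 20 + 9 + 16 + 13 + 6 + 23)/8 = 13.8750
Σ_{t=1}^{6}(x_t−x̄)(x_{t+2}−x̄) = 12.2188
γ_2 = 12.2188 / 8 = 1.527

1.527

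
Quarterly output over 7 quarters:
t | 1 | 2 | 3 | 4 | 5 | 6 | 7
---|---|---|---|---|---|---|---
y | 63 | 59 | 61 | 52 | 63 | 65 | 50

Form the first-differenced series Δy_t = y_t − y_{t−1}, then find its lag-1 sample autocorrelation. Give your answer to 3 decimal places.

-0.295

First differences Δy: -4, 2, -9, 11, 2, -15
Mean of differences = -2.1667
Numerator Σ(Δy_t−Δȳ)(Δy_{t+1}−Δȳ) = -124.6944
Denominator Σ(Δy_t−Δȳ)² = 422.8333
r_1(Δy) = -124.6944 / 422.8333 = -0.295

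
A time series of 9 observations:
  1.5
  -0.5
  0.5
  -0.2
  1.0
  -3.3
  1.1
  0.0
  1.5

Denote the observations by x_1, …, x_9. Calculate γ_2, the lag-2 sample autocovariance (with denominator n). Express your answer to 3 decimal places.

Mean x̄ = (1.5 − 0.5 + 0.5 − 0.2 + 1.0 − 3.3 + 1.1 + 0.0 + 1.5)/9 = 0.1778
Σ_{t=1}^{7}(x_t−x̄)(x_{t+2}−x̄) = 4.8568
γ_2 = 4.8568 / 9 = 0.540

0.540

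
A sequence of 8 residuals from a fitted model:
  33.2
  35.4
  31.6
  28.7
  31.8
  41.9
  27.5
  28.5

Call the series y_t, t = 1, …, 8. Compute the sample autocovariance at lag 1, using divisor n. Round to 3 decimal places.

-3.472

Mean ȳ = (33.2 + 35.4 + 31.6 + 28.7 + 31.8 + 41.9 + 27.5 + 28.5)/8 = 32.3250
Deviations: 0.8750, 3.0750, -0.7250, -3.6250, -0.5250, 9.5750, -4.8250, -3.8250
Σ_{t=1}^{7}(y_t−ȳ)(y_{t+1}−ȳ) = -27.7781
γ_1 = -27.7781 / 8 = -3.472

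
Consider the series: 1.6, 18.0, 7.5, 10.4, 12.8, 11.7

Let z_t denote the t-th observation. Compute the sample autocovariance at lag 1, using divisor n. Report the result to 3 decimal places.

Mean z̄ = (1.6 + 18.0 + 7.5 + 10.4 + 12.8 + 11.7)/6 = 10.3333
Σ_{t=1}^{5}(z_t−z̄)(z_{t+1}−z̄) = -85.3311
γ_1 = -85.3311 / 6 = -14.222

-14.222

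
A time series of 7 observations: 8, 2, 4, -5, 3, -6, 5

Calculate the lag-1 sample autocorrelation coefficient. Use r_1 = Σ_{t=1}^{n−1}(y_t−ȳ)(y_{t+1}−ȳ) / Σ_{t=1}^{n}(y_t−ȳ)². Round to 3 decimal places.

Mean ȳ = (8 + 2 + 4 − 5 + 3 − 6 + 5)/7 = 1.5714
Deviations from mean: 6.4286, 0.4286, 2.4286, -6.5714, 1.4286, -7.5714, 3.4286
Σ(y_t−ȳ)(y_{t+1}−ȳ) = (2.7551) + (1.0408) + (-15.9592) + (-9.3878) + (-10.8163) + (-25.9592) = -58.3265
Denominator Σ(y_t−ȳ)² = 161.7143
r_1 = -58.3265 / 161.7143 = -0.361

-0.361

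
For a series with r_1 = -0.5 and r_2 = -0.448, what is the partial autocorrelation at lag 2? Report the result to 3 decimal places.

-0.931

φ_{22} = (r_2 − r_1²) / (1 − r_1²)
r_1² = (-0.5)² = 0.25
Numerator = -0.448 − 0.2500 = -0.6980; denominator = 1 − 0.2500 = 0.7500
φ_{22} = -0.6980 / 0.7500 = -0.931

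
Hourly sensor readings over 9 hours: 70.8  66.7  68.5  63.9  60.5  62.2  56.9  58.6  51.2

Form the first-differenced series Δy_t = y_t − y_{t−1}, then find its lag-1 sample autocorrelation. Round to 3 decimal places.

-0.667

First differences Δy: -4.1, 1.8, -4.6, -3.4, 1.7, -5.3, 1.7, -7.4
Mean of differences = -2.4500
Numerator Σ(Δy_t−Δȳ)(Δy_{t+1}−Δȳ) = -62.2475
Denominator Σ(Δy_t−Δȳ)² = 93.3800
r_1(Δy) = -62.2475 / 93.3800 = -0.667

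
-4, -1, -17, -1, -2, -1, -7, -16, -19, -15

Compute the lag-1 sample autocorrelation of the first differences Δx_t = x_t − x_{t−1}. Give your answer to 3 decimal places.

-0.432

First differences Δx: 3, -16, 16, -1, 1, -6, -9, -3, 4
Mean of differences = -1.2222
Numerator Σ(Δx_t−Δx̄)(Δx_{t+1}−Δx̄) = -281.4938
Denominator Σ(Δx_t−Δx̄)² = 651.5556
r_1(Δx) = -281.4938 / 651.5556 = -0.432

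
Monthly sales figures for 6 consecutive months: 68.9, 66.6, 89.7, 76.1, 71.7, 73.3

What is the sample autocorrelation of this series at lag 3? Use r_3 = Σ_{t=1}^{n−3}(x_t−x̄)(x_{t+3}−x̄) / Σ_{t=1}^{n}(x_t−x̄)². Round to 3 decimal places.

-0.015

Mean x̄ = (68.9 + 66.6 + 89.7 + 76.1 + 71.7 + 73.3)/6 = 74.3833
Deviations from mean: -5.4833, -7.7833, 15.3167, 1.7167, -2.6833, -1.0833
Numerator Σ_{t=1}^{3}(x_t−x̄)(x_{t+3}−x̄) = -5.1208
Denominator Σ(x_t−x̄)² = 336.5683
r_3 = -5.1208 / 336.5683 = -0.015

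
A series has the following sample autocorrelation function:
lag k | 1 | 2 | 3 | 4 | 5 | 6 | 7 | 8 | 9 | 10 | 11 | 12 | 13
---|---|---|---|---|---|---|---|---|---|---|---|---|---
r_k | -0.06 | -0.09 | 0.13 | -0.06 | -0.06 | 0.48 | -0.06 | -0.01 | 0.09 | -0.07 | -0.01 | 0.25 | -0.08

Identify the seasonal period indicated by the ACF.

6

The largest autocorrelation is r_6 = 0.48, with a weaker echo at lag 12 (0.25); the remaining lags stay at or below 0.13.
The dominant spike at lag 6 indicates a seasonal period of 6.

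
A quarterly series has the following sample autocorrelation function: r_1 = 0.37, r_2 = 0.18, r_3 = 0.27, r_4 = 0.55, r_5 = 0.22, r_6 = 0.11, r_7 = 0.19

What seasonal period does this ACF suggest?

The largest autocorrelation is r_4 = 0.55; the remaining lags stay at or below 0.37. The elevated value at lag 1 (0.37), dropping to 0.18 at lag 2, reflects decaying short-term dependence rather than seasonality.
The dominant spike at lag 4 indicates a seasonal period of 4.

4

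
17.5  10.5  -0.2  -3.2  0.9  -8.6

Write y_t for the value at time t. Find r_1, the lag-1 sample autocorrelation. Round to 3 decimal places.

0.311

Mean ȳ = (17.5 + 10.5 − 0.2 − 3.2 + 0.9 − 8.6)/6 = 2.8167
Deviations from mean: 14.6833, 7.6833, -3.0167, -6.0167, -1.9167, -11.4167
Numerator Σ_{t=1}^{5}(y_t−ȳ)(y_{t+1}−ȳ) = 141.2031
Denominator Σ(y_t−ȳ)² = 453.9483
r_1 = 141.2031 / 453.9483 = 0.311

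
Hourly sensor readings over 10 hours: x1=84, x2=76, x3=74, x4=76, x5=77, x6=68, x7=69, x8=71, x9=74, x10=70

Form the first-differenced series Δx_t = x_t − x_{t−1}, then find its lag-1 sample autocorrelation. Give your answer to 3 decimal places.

First differences Δx: -8, -2, 2, 1, -9, 1, 2, 3, -4
Mean of differences = -1.5556
Numerator Σ(Δx_t−Δx̄)(Δx_{t+1}−Δx̄) = -13.5309
Denominator Σ(Δx_t−Δx̄)² = 162.2222
r_1(Δx) = -13.5309 / 162.2222 = -0.083

-0.083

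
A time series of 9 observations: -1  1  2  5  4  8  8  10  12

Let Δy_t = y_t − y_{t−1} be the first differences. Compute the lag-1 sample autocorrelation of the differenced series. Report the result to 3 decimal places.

First differences Δy: 2, 1, 3, -1, 4, 0, 2, 2
Mean of differences = 1.6250
Numerator Σ(Δy_t−Δȳ)(Δy_{t+1}−Δȳ) = -15.2656
Denominator Σ(Δy_t−Δȳ)² = 17.8750
r_1(Δy) = -15.2656 / 17.8750 = -0.854

-0.854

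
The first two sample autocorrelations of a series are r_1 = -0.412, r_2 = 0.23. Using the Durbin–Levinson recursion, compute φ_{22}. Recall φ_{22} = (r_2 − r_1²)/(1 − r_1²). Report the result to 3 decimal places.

0.073

φ_{22} = (r_2 − r_1²) / (1 − r_1²)
r_1² = (-0.412)² = 0.169744
Numerator = 0.23 − 0.1697 = 0.0603; denominator = 1 − 0.1697 = 0.8303
φ_{22} = 0.0603 / 0.8303 = 0.073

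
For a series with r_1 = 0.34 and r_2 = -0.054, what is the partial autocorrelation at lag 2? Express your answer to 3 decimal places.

φ_{22} = (r_2 − r_1²) / (1 − r_1²)
r_1² = (0.34)² = 0.1156
Numerator = -0.054 − 0.1156 = -0.1696; denominator = 1 − 0.1156 = 0.8844
φ_{22} = -0.1696 / 0.8844 = -0.192

-0.192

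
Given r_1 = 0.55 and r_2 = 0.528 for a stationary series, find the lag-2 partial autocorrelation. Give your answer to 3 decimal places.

0.323

φ_{22} = (r_2 − r_1²) / (1 − r_1²)
r_1² = (0.55)² = 0.3025
Numerator = 0.528 − 0.3025 = 0.2255; denominator = 1 − 0.3025 = 0.6975
φ_{22} = 0.2255 / 0.6975 = 0.323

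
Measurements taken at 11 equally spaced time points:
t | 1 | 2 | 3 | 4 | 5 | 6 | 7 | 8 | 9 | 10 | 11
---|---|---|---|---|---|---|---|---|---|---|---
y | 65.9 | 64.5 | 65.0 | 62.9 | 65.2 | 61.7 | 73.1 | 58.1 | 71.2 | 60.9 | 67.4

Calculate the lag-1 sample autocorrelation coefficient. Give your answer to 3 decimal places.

Mean ȳ = (65.9 + 64.5 + 65.0 + 62.9 + 65.2 + 61.7 + 73.1 + 58.1 + 71.2 + 60.9 + 67.4)/11 = 65.0818
Numerator Σ_{t=1}^{10}(y_t−ȳ)(y_{t+1}−ȳ) = -162.0003
Denominator Σ(y_t−ȳ)² = 190.5564
r_1 = -162.0003 / 190.5564 = -0.850

-0.850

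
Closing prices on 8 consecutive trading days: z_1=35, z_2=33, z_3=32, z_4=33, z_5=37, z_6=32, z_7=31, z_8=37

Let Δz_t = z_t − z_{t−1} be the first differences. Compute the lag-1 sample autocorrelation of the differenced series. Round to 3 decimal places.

-0.186

First differences Δz: -2, -1, 1, 4, -5, -1, 6
Mean of differences = 0.2857
Numerator Σ(Δz_t−Δz̄)(Δz_{t+1}−Δz̄) = -15.5102
Denominator Σ(Δz_t−Δz̄)² = 83.4286
r_1(Δz) = -15.5102 / 83.4286 = -0.186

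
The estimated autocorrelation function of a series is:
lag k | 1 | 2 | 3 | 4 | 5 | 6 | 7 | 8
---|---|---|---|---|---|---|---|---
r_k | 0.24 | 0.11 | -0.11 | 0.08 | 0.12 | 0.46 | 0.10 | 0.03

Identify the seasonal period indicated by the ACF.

The largest autocorrelation is r_6 = 0.46; the remaining lags stay at or below 0.24. The elevated value at lag 1 (0.24), dropping to 0.11 at lag 2, reflects decaying short-term dependence rather than seasonality.
The dominant spike at lag 6 indicates a seasonal period of 6.

6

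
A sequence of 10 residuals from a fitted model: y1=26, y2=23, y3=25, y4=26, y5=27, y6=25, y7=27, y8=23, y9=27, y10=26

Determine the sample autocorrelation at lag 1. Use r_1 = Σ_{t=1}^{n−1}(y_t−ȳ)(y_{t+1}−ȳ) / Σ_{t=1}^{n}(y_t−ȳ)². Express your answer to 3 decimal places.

-0.378

Mean ȳ = (26 + 23 + 25 + 26 + 27 + 25 + 27 + 23 + 27 + 26)/10 = 25.5000
Numerator Σ_{t=1}^{9}(y_t−ȳ)(y_{t+1}−ȳ) = -7.7500
Denominator Σ(y_t−ȳ)² = 20.5000
r_1 = -7.7500 / 20.5000 = -0.378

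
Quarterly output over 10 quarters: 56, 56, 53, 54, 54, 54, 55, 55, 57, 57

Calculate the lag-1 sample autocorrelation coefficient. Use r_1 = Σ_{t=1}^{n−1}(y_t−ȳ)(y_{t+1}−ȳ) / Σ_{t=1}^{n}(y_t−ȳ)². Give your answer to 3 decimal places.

Mean ȳ = (56 + 56 + 53 + 54 + 54 + 54 + 55 + 55 + 57 + 57)/10 = 55.1000
Numerator Σ_{t=1}^{9}(y_t−ȳ)(y_{t+1}−ȳ) = 7.1900
Denominator Σ(y_t−ȳ)² = 16.9000
r_1 = 7.1900 / 16.9000 = 0.425

0.425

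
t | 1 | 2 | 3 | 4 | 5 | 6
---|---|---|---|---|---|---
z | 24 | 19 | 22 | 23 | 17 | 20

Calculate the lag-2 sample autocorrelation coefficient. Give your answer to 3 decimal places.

-0.188

Mean z̄ = (24 + 19 + 22 + 23 + 17 + 20)/6 = 20.8333
Deviations from mean: 3.1667, -1.8333, 1.1667, 2.1667, -3.8333, -0.8333
Σ(z_t−z̄)(z_{t+2}−z̄) = (3.6944) + (-3.9722) + (-4.4722) + (-1.8056) = -6.5556
Denominator Σ(z_t−z̄)² = 34.8333
r_2 = -6.5556 / 34.8333 = -0.188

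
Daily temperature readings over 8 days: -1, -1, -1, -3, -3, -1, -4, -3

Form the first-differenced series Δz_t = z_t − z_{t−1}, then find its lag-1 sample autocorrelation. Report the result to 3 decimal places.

First differences Δz: 0, 0, -2, 0, 2, -3, 1
Mean of differences = -0.2857
Numerator Σ(Δz_t−Δz̄)(Δz_{t+1}−Δz̄) = -9.9388
Denominator Σ(Δz_t−Δz̄)² = 17.4286
r_1(Δz) = -9.9388 / 17.4286 = -0.570

-0.570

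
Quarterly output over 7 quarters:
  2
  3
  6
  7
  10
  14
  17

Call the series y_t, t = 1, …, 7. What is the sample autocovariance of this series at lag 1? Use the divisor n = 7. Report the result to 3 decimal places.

15.117

Mean ȳ = (2 + 3 + 6 + 7 + 10 + 14 + 17)/7 = 8.4286
Deviations: -6.4286, -5.4286, -2.4286, -1.4286, 1.5714, 5.5714, 8.5714
Σ_{t=1}^{6}(y_t−ȳ)(y_{t+1}−ȳ) = 105.8163
γ_1 = 105.8163 / 7 = 15.117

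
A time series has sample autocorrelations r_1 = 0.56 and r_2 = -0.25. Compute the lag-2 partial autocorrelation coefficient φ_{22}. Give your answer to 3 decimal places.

φ_{22} = (r_2 − r_1²) / (1 − r_1²)
r_1² = (0.56)² = 0.3136
Numerator = -0.25 − 0.3136 = -0.5636; denominator = 1 − 0.3136 = 0.6864
φ_{22} = -0.5636 / 0.6864 = -0.821

-0.821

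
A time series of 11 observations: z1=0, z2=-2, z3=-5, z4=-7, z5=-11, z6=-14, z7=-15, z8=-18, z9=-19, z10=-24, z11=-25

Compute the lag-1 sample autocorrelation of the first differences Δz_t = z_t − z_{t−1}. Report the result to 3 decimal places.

-0.621

First differences Δz: -2, -3, -2, -4, -3, -1, -3, -1, -5, -1
Mean of differences = -2.5000
Numerator Σ(Δz_t−Δz̄)(Δz_{t+1}−Δz̄) = -10.2500
Denominator Σ(Δz_t−Δz̄)² = 16.5000
r_1(Δz) = -10.2500 / 16.5000 = -0.621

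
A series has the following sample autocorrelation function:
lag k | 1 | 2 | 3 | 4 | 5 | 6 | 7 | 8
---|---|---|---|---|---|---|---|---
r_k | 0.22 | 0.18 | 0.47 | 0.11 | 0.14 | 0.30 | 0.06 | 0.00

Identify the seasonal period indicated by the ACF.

3

The largest autocorrelation is r_3 = 0.47, with a weaker echo at lag 6 (0.30); the remaining lags stay at or below 0.22. The elevated value at lag 1 (0.22), dropping to 0.18 at lag 2, reflects decaying short-term dependence rather than seasonality.
The dominant spike at lag 3 indicates a seasonal period of 3.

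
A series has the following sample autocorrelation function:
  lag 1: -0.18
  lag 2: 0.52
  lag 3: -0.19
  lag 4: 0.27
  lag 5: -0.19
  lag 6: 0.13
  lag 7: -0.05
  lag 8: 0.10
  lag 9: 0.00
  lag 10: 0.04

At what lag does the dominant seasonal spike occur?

The largest autocorrelation is r_2 = 0.52, with a weaker echo at lag 4 (0.27); the remaining lags stay at or below 0.13.
The dominant spike at lag 2 indicates a seasonal period of 2.

2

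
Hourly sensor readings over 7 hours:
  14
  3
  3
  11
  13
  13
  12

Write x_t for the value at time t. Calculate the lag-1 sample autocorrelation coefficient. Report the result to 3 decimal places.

Mean x̄ = (14 + 3 + 3 + 11 + 13 + 13 + 12)/7 = 9.8571
Deviations from mean: 4.1429, -6.8571, -6.8571, 1.1429, 3.1429, 3.1429, 2.1429
Numerator Σ_{t=1}^{6}(x_t−x̄)(x_{t+1}−x̄) = 30.9796
Denominator Σ(x_t−x̄)² = 136.8571
r_1 = 30.9796 / 136.8571 = 0.226

0.226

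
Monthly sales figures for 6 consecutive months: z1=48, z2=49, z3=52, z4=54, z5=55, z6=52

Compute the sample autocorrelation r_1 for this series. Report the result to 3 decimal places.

Mean z̄ = (48 + 49 + 52 + 54 + 55 + 52)/6 = 51.6667
Deviations from mean: -3.6667, -2.6667, 0.3333, 2.3333, 3.3333, 0.3333
Σ(z_t−z̄)(z_{t+1}−z̄) = (9.7778) + (-0.8889) + (0.7778) + (7.7778) + (1.1111) = 18.5556
Denominator Σ(z_t−z̄)² = 37.3333
r_1 = 18.5556 / 37.3333 = 0.497

0.497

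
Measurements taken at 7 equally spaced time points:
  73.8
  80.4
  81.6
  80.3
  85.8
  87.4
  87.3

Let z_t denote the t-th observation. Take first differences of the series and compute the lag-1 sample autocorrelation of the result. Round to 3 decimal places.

First differences Δz: 6.6, 1.2, -1.3, 5.5, 1.6, -0.1
Mean of differences = 2.2500
Numerator Σ(Δz_t−Δz̄)(Δz_{t+1}−Δz̄) = -12.9625
Denominator Σ(Δz_t−Δz̄)² = 49.1350
r_1(Δz) = -12.9625 / 49.1350 = -0.264

-0.264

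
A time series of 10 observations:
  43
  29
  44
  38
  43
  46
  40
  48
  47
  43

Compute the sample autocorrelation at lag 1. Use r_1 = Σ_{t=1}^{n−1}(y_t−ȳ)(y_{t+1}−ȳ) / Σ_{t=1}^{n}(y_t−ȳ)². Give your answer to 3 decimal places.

-0.117

Mean ȳ = (43 + 29 + 44 + 38 + 43 + 46 + 40 + 48 + 47 + 43)/10 = 42.1000
Numerator Σ_{t=1}^{9}(y_t−ȳ)(y_{t+1}−ȳ) = -31.9100
Denominator Σ(y_t−ȳ)² = 272.9000
r_1 = -31.9100 / 272.9000 = -0.117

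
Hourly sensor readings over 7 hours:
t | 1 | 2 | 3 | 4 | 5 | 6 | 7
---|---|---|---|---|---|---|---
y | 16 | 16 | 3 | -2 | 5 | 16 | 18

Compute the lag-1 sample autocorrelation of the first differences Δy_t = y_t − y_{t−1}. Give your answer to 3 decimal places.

0.351

First differences Δy: 0, -13, -5, 7, 11, 2
Mean of differences = 0.3333
Numerator Σ(Δy_t−Δȳ)(Δy_{t+1}−Δȳ) = 128.8889
Denominator Σ(Δy_t−Δȳ)² = 367.3333
r_1(Δy) = 128.8889 / 367.3333 = 0.351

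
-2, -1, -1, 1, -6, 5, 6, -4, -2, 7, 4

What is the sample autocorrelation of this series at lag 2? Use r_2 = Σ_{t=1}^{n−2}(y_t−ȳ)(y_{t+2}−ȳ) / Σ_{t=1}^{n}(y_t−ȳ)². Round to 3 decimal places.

Mean ȳ = (-2 − 1 − 1 + 1 − 6 + 5 + 6 − 4 − 2 + 7 + 4)/11 = 0.6364
Numerator Σ_{t=1}^{9}(y_t−ȳ)(y_{t+2}−ȳ) = -92.1736
Denominator Σ(y_t−ȳ)² = 184.5455
r_2 = -92.1736 / 184.5455 = -0.499

-0.499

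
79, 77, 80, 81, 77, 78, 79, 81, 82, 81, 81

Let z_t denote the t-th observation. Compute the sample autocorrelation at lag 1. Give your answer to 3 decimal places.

0.341

Mean z̄ = (79 + 77 + 80 + 81 + 77 + 78 + 79 + 81 + 82 + 81 + 81)/11 = 79.6364
Numerator Σ_{t=1}^{10}(z_t−z̄)(z_{t+1}−z̄) = 10.4132
Denominator Σ(z_t−z̄)² = 30.5455
r_1 = 10.4132 / 30.5455 = 0.341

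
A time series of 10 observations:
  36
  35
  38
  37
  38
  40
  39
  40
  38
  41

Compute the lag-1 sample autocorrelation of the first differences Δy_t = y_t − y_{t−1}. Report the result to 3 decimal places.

-0.637

First differences Δy: -1, 3, -1, 1, 2, -1, 1, -2, 3
Mean of differences = 0.5556
Numerator Σ(Δy_t−Δȳ)(Δy_{t+1}−Δȳ) = -17.9753
Denominator Σ(Δy_t−Δȳ)² = 28.2222
r_1(Δy) = -17.9753 / 28.2222 = -0.637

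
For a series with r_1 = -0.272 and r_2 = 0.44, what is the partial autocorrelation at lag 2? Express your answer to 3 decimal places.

φ_{22} = (r_2 − r_1²) / (1 − r_1²)
r_1² = (-0.272)² = 0.073984
Numerator = 0.44 − 0.0740 = 0.3660; denominator = 1 − 0.0740 = 0.9260
φ_{22} = 0.3660 / 0.9260 = 0.395

0.395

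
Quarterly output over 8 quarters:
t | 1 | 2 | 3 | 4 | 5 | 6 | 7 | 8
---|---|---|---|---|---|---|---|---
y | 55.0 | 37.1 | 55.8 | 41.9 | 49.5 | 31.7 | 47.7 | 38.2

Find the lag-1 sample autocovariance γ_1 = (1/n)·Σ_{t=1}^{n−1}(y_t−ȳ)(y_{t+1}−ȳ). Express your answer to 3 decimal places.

-41.058

Mean ȳ = (55.0 + 37.1 + 55.8 + 41.9 + 49.5 + 31.7 + 47.7 + 38.2)/8 = 44.6125
Deviations: 10.3875, -7.5125, 11.1875, -2.7125, 4.8875, -12.9125, 3.0875, -6.4125
Σ_{t=1}^{7}(y_t−ȳ)(y_{t+1}−ȳ) = -328.4614
γ_1 = -328.4614 / 8 = -41.058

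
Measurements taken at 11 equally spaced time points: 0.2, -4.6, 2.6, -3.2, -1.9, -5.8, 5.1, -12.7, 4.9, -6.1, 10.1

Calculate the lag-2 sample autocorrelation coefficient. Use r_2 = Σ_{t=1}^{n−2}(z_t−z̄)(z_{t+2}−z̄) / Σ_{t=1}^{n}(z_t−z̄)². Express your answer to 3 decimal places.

Mean z̄ = (0.2 − 4.6 + 2.6 − 3.2 − 1.9 − 5.8 + 5.1 − 12.7 + 4.9 − 6.1 + 10.1)/11 = -1.0364
Numerator Σ_{t=1}^{9}(z_t−z̄)(z_{t+2}−z̄) = 231.2319
Denominator Σ(z_t−z̄)² = 414.1655
r_2 = 231.2319 / 414.1655 = 0.558

0.558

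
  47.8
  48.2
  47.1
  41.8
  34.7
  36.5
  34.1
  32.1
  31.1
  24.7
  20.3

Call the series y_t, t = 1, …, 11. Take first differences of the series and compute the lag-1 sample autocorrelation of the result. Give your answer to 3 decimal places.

First differences Δy: 0.4, -1.1, -5.3, -7.1, 1.8, -2.4, -2.0, -1.0, -6.4, -4.4
Mean of differences = -2.7500
Numerator Σ(Δy_t−Δȳ)(Δy_{t+1}−Δȳ) = -4.9075
Denominator Σ(Δy_t−Δȳ)² = 78.5650
r_1(Δy) = -4.9075 / 78.5650 = -0.062

-0.062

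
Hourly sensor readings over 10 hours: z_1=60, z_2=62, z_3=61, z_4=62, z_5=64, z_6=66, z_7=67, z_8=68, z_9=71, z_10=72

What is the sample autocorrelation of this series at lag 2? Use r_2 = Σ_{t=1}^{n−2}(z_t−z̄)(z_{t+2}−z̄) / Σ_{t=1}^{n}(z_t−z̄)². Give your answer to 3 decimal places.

Mean z̄ = (60 + 62 + 61 + 62 + 64 + 66 + 67 + 68 + 71 + 72)/10 = 65.3000
Numerator Σ_{t=1}^{8}(z_t−z̄)(z_{t+2}−z̄) = 64.4200
Denominator Σ(z_t−z̄)² = 158.1000
r_2 = 64.4200 / 158.1000 = 0.407

0.407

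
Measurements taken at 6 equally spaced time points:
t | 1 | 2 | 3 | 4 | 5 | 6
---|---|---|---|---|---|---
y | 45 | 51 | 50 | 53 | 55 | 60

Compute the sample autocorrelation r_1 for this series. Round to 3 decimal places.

0.264

Mean ȳ = (45 + 51 + 50 + 53 + 55 + 60)/6 = 52.3333
Deviations from mean: -7.3333, -1.3333, -2.3333, 0.6667, 2.6667, 7.6667
Σ(y_t−ȳ)(y_{t+1}−ȳ) = (9.7778) + (3.1111) + (-1.5556) + (1.7778) + (20.4444) = 33.5556
Denominator Σ(y_t−ȳ)² = 127.3333
r_1 = 33.5556 / 127.3333 = 0.264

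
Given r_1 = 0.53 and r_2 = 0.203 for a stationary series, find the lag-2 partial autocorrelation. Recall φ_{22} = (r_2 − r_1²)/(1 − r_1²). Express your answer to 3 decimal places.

-0.108

φ_{22} = (r_2 − r_1²) / (1 − r_1²)
r_1² = (0.53)² = 0.2809
Numerator = 0.203 − 0.2809 = -0.0779; denominator = 1 − 0.2809 = 0.7191
φ_{22} = -0.0779 / 0.7191 = -0.108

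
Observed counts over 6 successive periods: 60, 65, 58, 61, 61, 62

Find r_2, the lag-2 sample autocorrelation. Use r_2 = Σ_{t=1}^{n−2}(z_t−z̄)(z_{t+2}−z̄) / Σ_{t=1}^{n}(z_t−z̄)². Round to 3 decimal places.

0.128

Mean z̄ = (60 + 65 + 58 + 61 + 61 + 62)/6 = 61.1667
Deviations from mean: -1.1667, 3.8333, -3.1667, -0.1667, -0.1667, 0.8333
Numerator Σ_{t=1}^{4}(z_t−z̄)(z_{t+2}−z̄) = 3.4444
Denominator Σ(z_t−z̄)² = 26.8333
r_2 = 3.4444 / 26.8333 = 0.128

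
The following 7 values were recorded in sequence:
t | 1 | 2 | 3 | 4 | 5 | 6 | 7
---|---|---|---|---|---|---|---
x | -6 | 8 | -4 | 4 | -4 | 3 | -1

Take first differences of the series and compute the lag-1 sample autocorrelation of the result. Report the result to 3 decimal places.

First differences Δx: 14, -12, 8, -8, 7, -4
Mean of differences = 0.8333
Numerator Σ(Δx_t−Δx̄)(Δx_{t+1}−Δx̄) = -408.5278
Denominator Σ(Δx_t−Δx̄)² = 528.8333
r_1(Δx) = -408.5278 / 528.8333 = -0.773

-0.773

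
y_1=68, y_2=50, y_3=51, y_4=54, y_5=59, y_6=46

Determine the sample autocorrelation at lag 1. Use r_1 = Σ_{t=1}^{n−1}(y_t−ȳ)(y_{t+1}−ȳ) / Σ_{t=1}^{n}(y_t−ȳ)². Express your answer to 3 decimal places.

-0.270

Mean ȳ = (68 + 50 + 51 + 54 + 59 + 46)/6 = 54.6667
Numerator Σ_{t=1}^{5}(y_t−ȳ)(y_{t+1}−ȳ) = -83.1111
Denominator Σ(y_t−ȳ)² = 307.3333
r_1 = -83.1111 / 307.3333 = -0.270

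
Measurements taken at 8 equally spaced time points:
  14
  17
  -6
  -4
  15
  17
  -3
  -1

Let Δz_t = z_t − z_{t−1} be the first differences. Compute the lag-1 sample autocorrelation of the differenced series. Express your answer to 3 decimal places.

-0.130

First differences Δz: 3, -23, 2, 19, 2, -20, 2
Mean of differences = -2.1429
Numerator Σ(Δz_t−Δz̄)(Δz_{t+1}−Δz̄) = -166.4490
Denominator Σ(Δz_t−Δz̄)² = 1278.8571
r_1(Δz) = -166.4490 / 1278.8571 = -0.130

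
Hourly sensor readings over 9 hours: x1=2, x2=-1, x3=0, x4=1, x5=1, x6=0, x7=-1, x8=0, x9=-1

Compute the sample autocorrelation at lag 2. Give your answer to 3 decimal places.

Mean x̄ = (2 − 1 + 0 + 1 + 1 + 0 − 1 + 0 − 1)/9 = 0.1111
Σ(x_t−x̄)(x_{t+2}−x̄) = (-0.2099) + (-0.9877) + (-0.0988) + (-0.0988) + (-0.9877) + (0.0123) + (1.2346) = -1.1358
Denominator Σ(x_t−x̄)² = 8.8889
r_2 = -1.1358 / 8.8889 = -0.128

-0.128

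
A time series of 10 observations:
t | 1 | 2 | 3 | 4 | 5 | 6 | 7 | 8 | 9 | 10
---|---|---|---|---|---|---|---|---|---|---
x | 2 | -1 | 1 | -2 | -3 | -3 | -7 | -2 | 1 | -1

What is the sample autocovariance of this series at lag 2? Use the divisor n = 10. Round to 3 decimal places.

Mean x̄ = (2 − 1 + 1 − 2 − 3 − 3 − 7 − 2 + 1 − 1)/10 = -1.5000
Σ_{t=1}^{8}(x_t−x̄)(x_{t+2}−x̄) = 0.5000
γ_2 = 0.5000 / 10 = 0.050

0.050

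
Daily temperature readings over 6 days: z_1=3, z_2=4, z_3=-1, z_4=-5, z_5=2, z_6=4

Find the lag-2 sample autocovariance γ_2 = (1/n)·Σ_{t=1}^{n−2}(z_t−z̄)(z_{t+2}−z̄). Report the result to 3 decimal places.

Mean z̄ = (3 + 4 − 1 − 5 + 2 + 4)/6 = 1.1667
Σ_{t=1}^{4}(z_t−z̄)(z_{t+2}−z̄) = -40.7222
γ_2 = -40.7222 / 6 = -6.787

-6.787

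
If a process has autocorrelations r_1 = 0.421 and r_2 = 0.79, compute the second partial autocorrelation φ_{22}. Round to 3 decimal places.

φ_{22} = (r_2 − r_1²) / (1 − r_1²)
r_1² = (0.421)² = 0.177241
Numerator = 0.79 − 0.1772 = 0.6128; denominator = 1 − 0.1772 = 0.8228
φ_{22} = 0.6128 / 0.8228 = 0.745

0.745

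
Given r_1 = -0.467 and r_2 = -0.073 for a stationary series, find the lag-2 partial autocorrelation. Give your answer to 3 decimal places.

φ_{22} = (r_2 − r_1²) / (1 − r_1²)
r_1² = (-0.467)² = 0.218089
Numerator = -0.073 − 0.2181 = -0.2911; denominator = 1 − 0.2181 = 0.7819
φ_{22} = -0.2911 / 0.7819 = -0.372

-0.372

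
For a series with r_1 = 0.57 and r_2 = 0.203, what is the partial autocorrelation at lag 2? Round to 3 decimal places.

-0.181

φ_{22} = (r_2 − r_1²) / (1 − r_1²)
r_1² = (0.57)² = 0.3249
Numerator = 0.203 − 0.3249 = -0.1219; denominator = 1 − 0.3249 = 0.6751
φ_{22} = -0.1219 / 0.6751 = -0.181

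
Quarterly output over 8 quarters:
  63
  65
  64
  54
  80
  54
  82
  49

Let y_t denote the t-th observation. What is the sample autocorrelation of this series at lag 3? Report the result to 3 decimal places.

-0.391

Mean ȳ = (63 + 65 + 64 + 54 + 80 + 54 + 82 + 49)/8 = 63.8750
Deviations from mean: -0.8750, 1.1250, 0.1250, -9.8750, 16.1250, -9.8750, 18.1250, -14.8750
Σ(y_t−ȳ)(y_{t+3}−ȳ) = (8.6406) + (18.1406) + (-1.2344) + (-178.9844) + (-239.8594) = -393.2969
Denominator Σ(y_t−ȳ)² = 1006.8750
r_3 = -393.2969 / 1006.8750 = -0.391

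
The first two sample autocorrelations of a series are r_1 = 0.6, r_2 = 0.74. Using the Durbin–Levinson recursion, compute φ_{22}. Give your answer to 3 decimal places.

0.594

φ_{22} = (r_2 − r_1²) / (1 − r_1²)
r_1² = (0.6)² = 0.36
Numerator = 0.74 − 0.3600 = 0.3800; denominator = 1 − 0.3600 = 0.6400
φ_{22} = 0.3800 / 0.6400 = 0.594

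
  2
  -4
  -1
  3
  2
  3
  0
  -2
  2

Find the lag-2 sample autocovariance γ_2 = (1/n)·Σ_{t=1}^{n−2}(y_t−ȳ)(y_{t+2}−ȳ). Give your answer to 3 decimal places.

Mean ȳ = (2 − 4 − 1 + 3 + 2 + 3 + 0 − 2 + 2)/9 = 0.5556
Σ_{t=1}^{7}(y_t−ȳ)(y_{t+2}−ȳ) = -17.5062
γ_2 = -17.5062 / 9 = -1.945

-1.945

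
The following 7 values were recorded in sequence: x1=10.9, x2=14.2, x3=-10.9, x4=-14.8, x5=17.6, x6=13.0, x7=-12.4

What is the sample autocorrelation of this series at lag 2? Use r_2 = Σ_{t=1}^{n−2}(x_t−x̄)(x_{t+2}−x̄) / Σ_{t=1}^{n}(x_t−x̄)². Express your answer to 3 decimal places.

-0.741

Mean x̄ = (10.9 + 14.2 − 10.9 − 14.8 + 17.6 + 13.0 − 12.4)/7 = 2.5143
Σ(x_t−x̄)(x_{t+2}−x̄) = (-112.4884) + (-202.3298) + (-202.3641) + (-181.5527) + (-224.9927) = -923.7276
Denominator Σ(x_t−x̄)² = 1246.5686
r_2 = -923.7276 / 1246.5686 = -0.741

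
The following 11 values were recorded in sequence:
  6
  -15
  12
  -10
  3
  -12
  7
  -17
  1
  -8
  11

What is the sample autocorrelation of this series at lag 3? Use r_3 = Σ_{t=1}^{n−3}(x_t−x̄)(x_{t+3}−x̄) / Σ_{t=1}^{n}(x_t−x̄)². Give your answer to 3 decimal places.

Mean x̄ = (6 − 15 + 12 − 10 + 3 − 12 + 7 − 17 + 1 − 8 + 11)/11 = -2.0000
Numerator Σ_{t=1}^{8}(x_t−x̄)(x_{t+3}−x̄) = -695.0000
Denominator Σ(x_t−x̄)² = 1138.0000
r_3 = -695.0000 / 1138.0000 = -0.611

-0.611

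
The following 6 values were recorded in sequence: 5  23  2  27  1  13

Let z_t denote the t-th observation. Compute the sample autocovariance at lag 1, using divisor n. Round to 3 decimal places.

-85.366

Mean z̄ = (5 + 23 + 2 + 27 + 1 + 13)/6 = 11.8333
Deviations: -6.8333, 11.1667, -9.8333, 15.1667, -10.8333, 1.1667
Σ_{t=1}^{5}(z_t−z̄)(z_{t+1}−z̄) = -512.1944
γ_1 = -512.1944 / 6 = -85.366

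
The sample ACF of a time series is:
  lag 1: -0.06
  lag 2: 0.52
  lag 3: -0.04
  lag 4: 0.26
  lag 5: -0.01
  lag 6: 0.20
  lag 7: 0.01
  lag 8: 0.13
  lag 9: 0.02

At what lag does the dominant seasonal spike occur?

The largest autocorrelation is r_2 = 0.52, with weaker echoes at lags 4 (0.26) and 6 (0.20); the remaining lags stay at or below 0.13.
The dominant spike at lag 2 indicates a seasonal period of 2.

2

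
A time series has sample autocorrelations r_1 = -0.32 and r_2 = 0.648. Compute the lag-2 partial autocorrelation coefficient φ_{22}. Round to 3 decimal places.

φ_{22} = (r_2 − r_1²) / (1 − r_1²)
r_1² = (-0.32)² = 0.1024
Numerator = 0.648 − 0.1024 = 0.5456; denominator = 1 − 0.1024 = 0.8976
φ_{22} = 0.5456 / 0.8976 = 0.608

0.608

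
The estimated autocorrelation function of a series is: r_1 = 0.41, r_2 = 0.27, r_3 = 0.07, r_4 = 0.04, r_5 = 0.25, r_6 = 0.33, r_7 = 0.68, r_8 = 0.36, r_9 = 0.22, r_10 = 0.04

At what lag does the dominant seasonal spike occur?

The largest autocorrelation is r_7 = 0.68; the remaining lags stay at or below 0.41. The elevated value at lag 1 (0.41), dropping to 0.27 at lag 2, reflects decaying short-term dependence rather than seasonality.
The dominant spike at lag 7 indicates a seasonal period of 7.

7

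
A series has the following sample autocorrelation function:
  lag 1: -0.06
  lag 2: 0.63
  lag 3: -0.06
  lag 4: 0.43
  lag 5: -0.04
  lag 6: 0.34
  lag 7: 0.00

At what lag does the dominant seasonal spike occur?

2

The largest autocorrelation is r_2 = 0.63, with weaker echoes at lags 4 (0.43) and 6 (0.34); the remaining lags stay at or below 0.00.
The dominant spike at lag 2 indicates a seasonal period of 2.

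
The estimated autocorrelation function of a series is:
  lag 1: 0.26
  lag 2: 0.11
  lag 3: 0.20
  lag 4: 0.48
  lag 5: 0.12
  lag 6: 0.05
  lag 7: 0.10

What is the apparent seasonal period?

The largest autocorrelation is r_4 = 0.48; the remaining lags stay at or below 0.26. The elevated value at lag 1 (0.26), dropping to 0.11 at lag 2, reflects decaying short-term dependence rather than seasonality.
The dominant spike at lag 4 indicates a seasonal period of 4.

4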